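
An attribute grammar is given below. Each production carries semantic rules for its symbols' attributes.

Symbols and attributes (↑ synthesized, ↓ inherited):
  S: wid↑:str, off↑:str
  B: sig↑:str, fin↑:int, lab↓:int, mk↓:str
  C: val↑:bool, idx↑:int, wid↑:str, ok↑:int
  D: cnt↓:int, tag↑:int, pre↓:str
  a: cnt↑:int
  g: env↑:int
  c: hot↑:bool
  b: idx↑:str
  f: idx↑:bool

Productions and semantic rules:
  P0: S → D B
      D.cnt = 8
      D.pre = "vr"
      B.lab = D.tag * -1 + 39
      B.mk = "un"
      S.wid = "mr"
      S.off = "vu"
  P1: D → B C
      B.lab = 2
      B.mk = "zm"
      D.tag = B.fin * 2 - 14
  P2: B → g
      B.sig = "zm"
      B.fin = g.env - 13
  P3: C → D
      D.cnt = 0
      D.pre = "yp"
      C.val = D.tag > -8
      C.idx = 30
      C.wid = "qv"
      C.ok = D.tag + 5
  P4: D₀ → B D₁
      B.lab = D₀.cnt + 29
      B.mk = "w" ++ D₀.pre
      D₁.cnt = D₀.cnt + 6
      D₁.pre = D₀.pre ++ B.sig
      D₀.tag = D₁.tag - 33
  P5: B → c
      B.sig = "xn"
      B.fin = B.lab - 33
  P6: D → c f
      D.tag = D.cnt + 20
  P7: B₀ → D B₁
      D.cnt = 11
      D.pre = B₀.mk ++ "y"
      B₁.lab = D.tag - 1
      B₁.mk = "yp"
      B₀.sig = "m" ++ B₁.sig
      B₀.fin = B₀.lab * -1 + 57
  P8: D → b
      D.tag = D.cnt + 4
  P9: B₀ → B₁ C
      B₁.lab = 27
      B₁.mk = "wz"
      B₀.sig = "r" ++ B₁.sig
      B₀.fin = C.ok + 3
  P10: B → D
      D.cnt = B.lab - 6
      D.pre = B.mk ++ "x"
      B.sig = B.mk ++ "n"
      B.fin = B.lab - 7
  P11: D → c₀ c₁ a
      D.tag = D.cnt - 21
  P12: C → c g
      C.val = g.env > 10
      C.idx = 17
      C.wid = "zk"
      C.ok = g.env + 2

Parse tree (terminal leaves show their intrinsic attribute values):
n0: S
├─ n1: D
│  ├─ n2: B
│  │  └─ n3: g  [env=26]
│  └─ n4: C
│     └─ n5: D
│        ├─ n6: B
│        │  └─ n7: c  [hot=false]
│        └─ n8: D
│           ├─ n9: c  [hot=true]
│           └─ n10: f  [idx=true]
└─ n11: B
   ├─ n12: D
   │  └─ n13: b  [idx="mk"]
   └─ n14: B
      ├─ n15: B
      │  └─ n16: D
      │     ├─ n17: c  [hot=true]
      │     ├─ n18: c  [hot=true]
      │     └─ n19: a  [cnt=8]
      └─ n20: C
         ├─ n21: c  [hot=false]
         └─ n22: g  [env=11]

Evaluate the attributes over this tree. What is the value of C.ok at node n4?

-2

1. n1.cnt = 8  [8]
2. n1.pre = "vr"  ["vr"]
3. n2.lab = 2  [2]
4. n2.mk = "zm"  ["zm"]
5. n3.env = 26  [terminal]
6. n2.sig = "zm"  ["zm"]
7. n2.fin = 13  [g.env - 13]
8. n5.cnt = 0  [0]
9. n5.pre = "yp"  ["yp"]
10. n6.lab = 29  [D₀.cnt + 29]
11. n6.mk = "wyp"  ["w" ++ D₀.pre]
12. n7.hot = false  [terminal]
13. n6.sig = "xn"  ["xn"]
14. n6.fin = -4  [B.lab - 33]
15. n8.cnt = 6  [D₀.cnt + 6]
16. n8.pre = "ypxn"  [D₀.pre ++ B.sig]
17. n9.hot = true  [terminal]
18. n10.idx = true  [terminal]
19. n8.tag = 26  [D.cnt + 20]
20. n5.tag = -7  [D₁.tag - 33]
21. n4.val = true  [D.tag > -8]
22. n4.idx = 30  [30]
23. n4.wid = "qv"  ["qv"]
24. n4.ok = -2  [D.tag + 5]
25. n1.tag = 12  [B.fin * 2 - 14]
26. n11.lab = 27  [D.tag * -1 + 39]
27. n11.mk = "un"  ["un"]
28. n12.cnt = 11  [11]
29. n12.pre = "uny"  [B₀.mk ++ "y"]
30. n13.idx = "mk"  [terminal]
31. n12.tag = 15  [D.cnt + 4]
32. n14.lab = 14  [D.tag - 1]
33. n14.mk = "yp"  ["yp"]
34. n15.lab = 27  [27]
35. n15.mk = "wz"  ["wz"]
36. n16.cnt = 21  [B.lab - 6]
37. n16.pre = "wzx"  [B.mk ++ "x"]
38. n17.hot = true  [terminal]
39. n18.hot = true  [terminal]
40. n19.cnt = 8  [terminal]
41. n16.tag = 0  [D.cnt - 21]
42. n15.sig = "wzn"  [B.mk ++ "n"]
43. n15.fin = 20  [B.lab - 7]
44. n21.hot = false  [terminal]
45. n22.env = 11  [terminal]
46. n20.val = true  [g.env > 10]
47. n20.idx = 17  [17]
48. n20.wid = "zk"  ["zk"]
49. n20.ok = 13  [g.env + 2]
50. n14.sig = "rwzn"  ["r" ++ B₁.sig]
51. n14.fin = 16  [C.ok + 3]
52. n11.sig = "mrwzn"  ["m" ++ B₁.sig]
53. n11.fin = 30  [B₀.lab * -1 + 57]
54. n0.wid = "mr"  ["mr"]
55. n0.off = "vu"  ["vu"]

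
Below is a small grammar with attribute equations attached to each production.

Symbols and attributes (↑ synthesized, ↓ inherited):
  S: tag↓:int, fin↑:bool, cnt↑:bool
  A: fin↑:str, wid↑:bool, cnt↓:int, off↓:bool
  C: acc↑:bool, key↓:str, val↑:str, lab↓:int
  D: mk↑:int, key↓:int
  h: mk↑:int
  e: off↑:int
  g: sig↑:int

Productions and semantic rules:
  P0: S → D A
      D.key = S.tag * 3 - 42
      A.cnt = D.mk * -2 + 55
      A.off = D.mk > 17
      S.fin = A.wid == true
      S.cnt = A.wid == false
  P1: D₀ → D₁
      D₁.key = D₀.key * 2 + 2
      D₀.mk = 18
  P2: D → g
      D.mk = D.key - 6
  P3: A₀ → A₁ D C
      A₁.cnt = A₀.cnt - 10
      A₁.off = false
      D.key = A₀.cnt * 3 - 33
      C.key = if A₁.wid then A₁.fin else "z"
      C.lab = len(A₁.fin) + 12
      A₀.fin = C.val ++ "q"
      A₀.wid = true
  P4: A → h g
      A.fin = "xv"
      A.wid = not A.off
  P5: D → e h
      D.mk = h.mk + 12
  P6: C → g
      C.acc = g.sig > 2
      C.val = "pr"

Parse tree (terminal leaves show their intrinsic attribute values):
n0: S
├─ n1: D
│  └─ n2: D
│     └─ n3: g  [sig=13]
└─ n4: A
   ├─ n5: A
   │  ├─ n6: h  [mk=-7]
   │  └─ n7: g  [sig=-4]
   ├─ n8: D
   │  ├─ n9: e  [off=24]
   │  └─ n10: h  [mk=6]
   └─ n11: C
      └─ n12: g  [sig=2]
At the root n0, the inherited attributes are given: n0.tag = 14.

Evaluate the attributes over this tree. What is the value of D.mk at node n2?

-4

1. n0.tag = 14  [given at root]
2. n1.key = 0  [S.tag * 3 - 42]
3. n2.key = 2  [D₀.key * 2 + 2]
4. n3.sig = 13  [terminal]
5. n2.mk = -4  [D.key - 6]
6. n1.mk = 18  [18]
7. n4.cnt = 19  [D.mk * -2 + 55]
8. n4.off = true  [D.mk > 17]
9. n5.cnt = 9  [A₀.cnt - 10]
10. n5.off = false  [false]
11. n6.mk = -7  [terminal]
12. n7.sig = -4  [terminal]
13. n5.fin = "xv"  ["xv"]
14. n5.wid = true  [not A.off]
15. n8.key = 24  [A₀.cnt * 3 - 33]
16. n9.off = 24  [terminal]
17. n10.mk = 6  [terminal]
18. n8.mk = 18  [h.mk + 12]
19. n11.key = "xv"  [if A₁.wid then A₁.fin else "z"]
20. n11.lab = 14  [len(A₁.fin) + 12]
21. n12.sig = 2  [terminal]
22. n11.acc = false  [g.sig > 2]
23. n11.val = "pr"  ["pr"]
24. n4.fin = "prq"  [C.val ++ "q"]
25. n4.wid = true  [true]
26. n0.fin = true  [A.wid == true]
27. n0.cnt = false  [A.wid == false]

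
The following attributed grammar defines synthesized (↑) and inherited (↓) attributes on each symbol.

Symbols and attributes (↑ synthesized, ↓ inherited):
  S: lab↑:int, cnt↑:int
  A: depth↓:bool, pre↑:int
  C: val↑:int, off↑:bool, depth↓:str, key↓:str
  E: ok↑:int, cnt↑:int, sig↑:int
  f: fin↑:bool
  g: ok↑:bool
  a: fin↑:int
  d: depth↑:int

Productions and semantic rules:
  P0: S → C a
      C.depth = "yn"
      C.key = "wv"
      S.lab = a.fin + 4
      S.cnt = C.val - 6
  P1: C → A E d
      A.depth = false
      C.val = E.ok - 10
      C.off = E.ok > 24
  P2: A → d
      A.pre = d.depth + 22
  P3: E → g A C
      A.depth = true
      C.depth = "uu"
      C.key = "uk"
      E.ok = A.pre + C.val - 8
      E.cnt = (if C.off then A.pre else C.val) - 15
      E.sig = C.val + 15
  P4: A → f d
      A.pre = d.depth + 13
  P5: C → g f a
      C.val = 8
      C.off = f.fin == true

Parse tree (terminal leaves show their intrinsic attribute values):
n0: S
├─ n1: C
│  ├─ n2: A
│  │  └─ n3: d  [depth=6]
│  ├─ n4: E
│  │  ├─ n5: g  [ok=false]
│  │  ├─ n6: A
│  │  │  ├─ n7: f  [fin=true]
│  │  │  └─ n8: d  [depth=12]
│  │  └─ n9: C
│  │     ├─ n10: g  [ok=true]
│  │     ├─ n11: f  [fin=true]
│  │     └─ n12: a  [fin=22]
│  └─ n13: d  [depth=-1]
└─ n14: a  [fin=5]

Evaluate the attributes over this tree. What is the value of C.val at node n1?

1. n1.depth = "yn"  ["yn"]
2. n1.key = "wv"  ["wv"]
3. n2.depth = false  [false]
4. n3.depth = 6  [terminal]
5. n2.pre = 28  [d.depth + 22]
6. n5.ok = false  [terminal]
7. n6.depth = true  [true]
8. n7.fin = true  [terminal]
9. n8.depth = 12  [terminal]
10. n6.pre = 25  [d.depth + 13]
11. n9.depth = "uu"  ["uu"]
12. n9.key = "uk"  ["uk"]
13. n10.ok = true  [terminal]
14. n11.fin = true  [terminal]
15. n12.fin = 22  [terminal]
16. n9.val = 8  [8]
17. n9.off = true  [f.fin == true]
18. n4.ok = 25  [A.pre + C.val - 8]
19. n4.cnt = 10  [(if C.off then A.pre else C.val) - 15]
20. n4.sig = 23  [C.val + 15]
21. n13.depth = -1  [terminal]
22. n1.val = 15  [E.ok - 10]
23. n1.off = true  [E.ok > 24]
24. n14.fin = 5  [terminal]
25. n0.lab = 9  [a.fin + 4]
26. n0.cnt = 9  [C.val - 6]

15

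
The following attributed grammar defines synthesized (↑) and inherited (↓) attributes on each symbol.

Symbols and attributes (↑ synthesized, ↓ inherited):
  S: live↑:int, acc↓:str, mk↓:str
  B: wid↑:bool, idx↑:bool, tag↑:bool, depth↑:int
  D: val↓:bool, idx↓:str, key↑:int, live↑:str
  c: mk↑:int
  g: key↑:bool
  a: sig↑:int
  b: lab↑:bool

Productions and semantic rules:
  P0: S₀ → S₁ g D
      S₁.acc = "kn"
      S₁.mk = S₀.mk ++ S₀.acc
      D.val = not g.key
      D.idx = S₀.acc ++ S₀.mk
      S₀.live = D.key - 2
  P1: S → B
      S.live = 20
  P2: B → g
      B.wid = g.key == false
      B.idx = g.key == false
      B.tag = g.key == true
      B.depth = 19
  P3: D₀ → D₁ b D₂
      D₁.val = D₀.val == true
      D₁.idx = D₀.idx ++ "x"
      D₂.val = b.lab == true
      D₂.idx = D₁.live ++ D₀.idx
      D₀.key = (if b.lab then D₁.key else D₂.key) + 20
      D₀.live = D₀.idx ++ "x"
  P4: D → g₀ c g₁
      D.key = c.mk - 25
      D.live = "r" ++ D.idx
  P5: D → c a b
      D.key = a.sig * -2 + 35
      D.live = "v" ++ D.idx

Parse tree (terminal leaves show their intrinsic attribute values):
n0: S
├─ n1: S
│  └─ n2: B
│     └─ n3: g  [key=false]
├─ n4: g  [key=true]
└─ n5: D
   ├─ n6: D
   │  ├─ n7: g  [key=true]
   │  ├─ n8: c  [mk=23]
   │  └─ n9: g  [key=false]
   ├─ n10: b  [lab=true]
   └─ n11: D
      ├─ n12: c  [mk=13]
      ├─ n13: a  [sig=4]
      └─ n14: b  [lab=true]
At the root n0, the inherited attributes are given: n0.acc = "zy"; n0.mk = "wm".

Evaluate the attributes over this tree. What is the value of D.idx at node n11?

"rzywmxzywm"

1. n0.acc = "zy"  [given at root]
2. n0.mk = "wm"  [given at root]
3. n1.acc = "kn"  ["kn"]
4. n1.mk = "wmzy"  [S₀.mk ++ S₀.acc]
5. n3.key = false  [terminal]
6. n2.wid = true  [g.key == false]
7. n2.idx = true  [g.key == false]
8. n2.tag = false  [g.key == true]
9. n2.depth = 19  [19]
10. n1.live = 20  [20]
11. n4.key = true  [terminal]
12. n5.val = false  [not g.key]
13. n5.idx = "zywm"  [S₀.acc ++ S₀.mk]
14. n6.val = false  [D₀.val == true]
15. n6.idx = "zywmx"  [D₀.idx ++ "x"]
16. n7.key = true  [terminal]
17. n8.mk = 23  [terminal]
18. n9.key = false  [terminal]
19. n6.key = -2  [c.mk - 25]
20. n6.live = "rzywmx"  ["r" ++ D.idx]
21. n10.lab = true  [terminal]
22. n11.val = true  [b.lab == true]
23. n11.idx = "rzywmxzywm"  [D₁.live ++ D₀.idx]
24. n12.mk = 13  [terminal]
25. n13.sig = 4  [terminal]
26. n14.lab = true  [terminal]
27. n11.key = 27  [a.sig * -2 + 35]
28. n11.live = "vrzywmxzywm"  ["v" ++ D.idx]
29. n5.key = 18  [(if b.lab then D₁.key else D₂.key) + 20]
30. n5.live = "zywmx"  [D₀.idx ++ "x"]
31. n0.live = 16  [D.key - 2]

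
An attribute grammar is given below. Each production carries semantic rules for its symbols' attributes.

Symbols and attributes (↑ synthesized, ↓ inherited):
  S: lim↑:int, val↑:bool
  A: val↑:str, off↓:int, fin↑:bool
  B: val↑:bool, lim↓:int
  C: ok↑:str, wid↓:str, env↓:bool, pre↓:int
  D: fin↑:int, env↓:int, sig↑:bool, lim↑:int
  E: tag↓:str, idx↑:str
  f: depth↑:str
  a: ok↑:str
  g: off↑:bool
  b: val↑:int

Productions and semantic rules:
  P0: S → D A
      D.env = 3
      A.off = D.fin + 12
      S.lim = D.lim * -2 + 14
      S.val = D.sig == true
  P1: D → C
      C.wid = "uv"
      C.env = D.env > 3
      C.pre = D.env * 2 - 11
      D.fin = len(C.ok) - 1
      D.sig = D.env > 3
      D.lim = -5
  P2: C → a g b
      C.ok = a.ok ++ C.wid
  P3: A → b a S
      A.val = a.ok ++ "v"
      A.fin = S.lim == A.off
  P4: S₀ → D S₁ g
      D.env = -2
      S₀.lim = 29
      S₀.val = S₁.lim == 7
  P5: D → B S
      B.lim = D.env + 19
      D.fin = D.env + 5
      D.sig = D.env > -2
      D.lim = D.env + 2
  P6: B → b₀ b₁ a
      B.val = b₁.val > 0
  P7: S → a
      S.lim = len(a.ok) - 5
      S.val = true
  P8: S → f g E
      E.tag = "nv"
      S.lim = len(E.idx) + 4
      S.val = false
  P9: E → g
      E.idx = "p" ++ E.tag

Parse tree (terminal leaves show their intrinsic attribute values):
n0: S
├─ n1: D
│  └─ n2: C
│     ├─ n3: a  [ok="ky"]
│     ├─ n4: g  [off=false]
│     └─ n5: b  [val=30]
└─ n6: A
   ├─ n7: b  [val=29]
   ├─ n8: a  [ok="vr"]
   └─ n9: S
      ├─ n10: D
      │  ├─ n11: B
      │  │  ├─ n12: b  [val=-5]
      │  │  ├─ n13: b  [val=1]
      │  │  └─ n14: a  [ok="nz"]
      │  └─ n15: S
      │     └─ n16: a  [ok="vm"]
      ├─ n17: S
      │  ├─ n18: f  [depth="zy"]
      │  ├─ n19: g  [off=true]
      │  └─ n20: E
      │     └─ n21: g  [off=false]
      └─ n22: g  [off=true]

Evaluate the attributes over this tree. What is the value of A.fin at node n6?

1. n1.env = 3  [3]
2. n2.wid = "uv"  ["uv"]
3. n2.env = false  [D.env > 3]
4. n2.pre = -5  [D.env * 2 - 11]
5. n3.ok = "ky"  [terminal]
6. n4.off = false  [terminal]
7. n5.val = 30  [terminal]
8. n2.ok = "kyuv"  [a.ok ++ C.wid]
9. n1.fin = 3  [len(C.ok) - 1]
10. n1.sig = false  [D.env > 3]
11. n1.lim = -5  [-5]
12. n6.off = 15  [D.fin + 12]
13. n7.val = 29  [terminal]
14. n8.ok = "vr"  [terminal]
15. n10.env = -2  [-2]
16. n11.lim = 17  [D.env + 19]
17. n12.val = -5  [terminal]
18. n13.val = 1  [terminal]
19. n14.ok = "nz"  [terminal]
20. n11.val = true  [b₁.val > 0]
21. n16.ok = "vm"  [terminal]
22. n15.lim = -3  [len(a.ok) - 5]
23. n15.val = true  [true]
24. n10.fin = 3  [D.env + 5]
25. n10.sig = false  [D.env > -2]
26. n10.lim = 0  [D.env + 2]
27. n18.depth = "zy"  [terminal]
28. n19.off = true  [terminal]
29. n20.tag = "nv"  ["nv"]
30. n21.off = false  [terminal]
31. n20.idx = "pnv"  ["p" ++ E.tag]
32. n17.lim = 7  [len(E.idx) + 4]
33. n17.val = false  [false]
34. n22.off = true  [terminal]
35. n9.lim = 29  [29]
36. n9.val = true  [S₁.lim == 7]
37. n6.val = "vrv"  [a.ok ++ "v"]
38. n6.fin = false  [S.lim == A.off]
39. n0.lim = 24  [D.lim * -2 + 14]
40. n0.val = false  [D.sig == true]

false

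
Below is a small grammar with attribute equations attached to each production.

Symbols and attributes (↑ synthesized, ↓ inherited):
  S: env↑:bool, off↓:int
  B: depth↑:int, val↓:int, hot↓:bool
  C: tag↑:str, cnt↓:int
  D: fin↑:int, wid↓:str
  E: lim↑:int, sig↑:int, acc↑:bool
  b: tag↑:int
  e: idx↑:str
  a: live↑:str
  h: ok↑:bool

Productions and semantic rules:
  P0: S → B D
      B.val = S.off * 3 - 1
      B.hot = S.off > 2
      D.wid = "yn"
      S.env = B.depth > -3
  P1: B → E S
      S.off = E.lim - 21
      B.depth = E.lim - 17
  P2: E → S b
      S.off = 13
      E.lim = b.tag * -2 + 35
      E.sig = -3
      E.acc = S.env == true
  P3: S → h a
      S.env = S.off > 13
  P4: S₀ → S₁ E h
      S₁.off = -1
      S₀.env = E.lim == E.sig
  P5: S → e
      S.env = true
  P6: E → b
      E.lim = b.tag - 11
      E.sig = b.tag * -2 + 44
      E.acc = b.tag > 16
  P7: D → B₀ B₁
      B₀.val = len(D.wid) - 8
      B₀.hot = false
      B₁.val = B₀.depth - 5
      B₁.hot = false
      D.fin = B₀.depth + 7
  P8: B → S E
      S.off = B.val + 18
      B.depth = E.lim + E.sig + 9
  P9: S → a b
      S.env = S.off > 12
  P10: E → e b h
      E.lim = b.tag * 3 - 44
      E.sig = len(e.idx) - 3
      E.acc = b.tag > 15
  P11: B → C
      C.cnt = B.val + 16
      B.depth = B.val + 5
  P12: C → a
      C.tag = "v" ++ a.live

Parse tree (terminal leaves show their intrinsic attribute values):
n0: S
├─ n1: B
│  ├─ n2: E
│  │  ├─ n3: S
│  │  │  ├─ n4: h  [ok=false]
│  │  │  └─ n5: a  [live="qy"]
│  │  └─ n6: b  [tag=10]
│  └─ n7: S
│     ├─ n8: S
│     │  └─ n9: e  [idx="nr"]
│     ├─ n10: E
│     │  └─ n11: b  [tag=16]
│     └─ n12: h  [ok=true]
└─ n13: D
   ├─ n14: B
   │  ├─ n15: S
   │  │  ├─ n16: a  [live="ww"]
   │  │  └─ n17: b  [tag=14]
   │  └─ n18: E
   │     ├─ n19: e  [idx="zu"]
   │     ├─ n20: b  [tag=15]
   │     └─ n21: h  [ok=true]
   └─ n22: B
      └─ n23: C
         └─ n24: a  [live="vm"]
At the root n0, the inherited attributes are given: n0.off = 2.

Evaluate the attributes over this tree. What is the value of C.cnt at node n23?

1. n0.off = 2  [given at root]
2. n1.val = 5  [S.off * 3 - 1]
3. n1.hot = false  [S.off > 2]
4. n3.off = 13  [13]
5. n4.ok = false  [terminal]
6. n5.live = "qy"  [terminal]
7. n3.env = false  [S.off > 13]
8. n6.tag = 10  [terminal]
9. n2.lim = 15  [b.tag * -2 + 35]
10. n2.sig = -3  [-3]
11. n2.acc = false  [S.env == true]
12. n7.off = -6  [E.lim - 21]
13. n8.off = -1  [-1]
14. n9.idx = "nr"  [terminal]
15. n8.env = true  [true]
16. n11.tag = 16  [terminal]
17. n10.lim = 5  [b.tag - 11]
18. n10.sig = 12  [b.tag * -2 + 44]
19. n10.acc = false  [b.tag > 16]
20. n12.ok = true  [terminal]
21. n7.env = false  [E.lim == E.sig]
22. n1.depth = -2  [E.lim - 17]
23. n13.wid = "yn"  ["yn"]
24. n14.val = -6  [len(D.wid) - 8]
25. n14.hot = false  [false]
26. n15.off = 12  [B.val + 18]
27. n16.live = "ww"  [terminal]
28. n17.tag = 14  [terminal]
29. n15.env = false  [S.off > 12]
30. n19.idx = "zu"  [terminal]
31. n20.tag = 15  [terminal]
32. n21.ok = true  [terminal]
33. n18.lim = 1  [b.tag * 3 - 44]
34. n18.sig = -1  [len(e.idx) - 3]
35. n18.acc = false  [b.tag > 15]
36. n14.depth = 9  [E.lim + E.sig + 9]
37. n22.val = 4  [B₀.depth - 5]
38. n22.hot = false  [false]
39. n23.cnt = 20  [B.val + 16]
40. n24.live = "vm"  [terminal]
41. n23.tag = "vvm"  ["v" ++ a.live]
42. n22.depth = 9  [B.val + 5]
43. n13.fin = 16  [B₀.depth + 7]
44. n0.env = true  [B.depth > -3]

20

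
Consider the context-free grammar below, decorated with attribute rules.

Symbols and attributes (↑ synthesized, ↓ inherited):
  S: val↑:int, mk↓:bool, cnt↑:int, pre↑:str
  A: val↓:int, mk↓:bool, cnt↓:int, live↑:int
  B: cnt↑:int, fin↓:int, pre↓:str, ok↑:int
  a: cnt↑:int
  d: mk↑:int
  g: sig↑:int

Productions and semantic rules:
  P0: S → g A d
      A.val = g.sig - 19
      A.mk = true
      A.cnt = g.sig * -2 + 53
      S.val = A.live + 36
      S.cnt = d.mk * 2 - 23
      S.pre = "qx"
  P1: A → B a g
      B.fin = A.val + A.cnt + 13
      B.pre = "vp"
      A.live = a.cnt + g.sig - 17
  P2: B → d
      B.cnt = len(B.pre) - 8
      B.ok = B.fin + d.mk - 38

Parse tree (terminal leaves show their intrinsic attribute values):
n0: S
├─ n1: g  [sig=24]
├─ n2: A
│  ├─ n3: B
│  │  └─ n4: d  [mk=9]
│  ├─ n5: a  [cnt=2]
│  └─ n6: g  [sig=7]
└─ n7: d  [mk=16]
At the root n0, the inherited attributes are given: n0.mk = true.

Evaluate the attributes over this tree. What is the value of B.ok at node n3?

1. n0.mk = true  [given at root]
2. n1.sig = 24  [terminal]
3. n2.val = 5  [g.sig - 19]
4. n2.mk = true  [true]
5. n2.cnt = 5  [g.sig * -2 + 53]
6. n3.fin = 23  [A.val + A.cnt + 13]
7. n3.pre = "vp"  ["vp"]
8. n4.mk = 9  [terminal]
9. n3.cnt = -6  [len(B.pre) - 8]
10. n3.ok = -6  [B.fin + d.mk - 38]
11. n5.cnt = 2  [terminal]
12. n6.sig = 7  [terminal]
13. n2.live = -8  [a.cnt + g.sig - 17]
14. n7.mk = 16  [terminal]
15. n0.val = 28  [A.live + 36]
16. n0.cnt = 9  [d.mk * 2 - 23]
17. n0.pre = "qx"  ["qx"]

-6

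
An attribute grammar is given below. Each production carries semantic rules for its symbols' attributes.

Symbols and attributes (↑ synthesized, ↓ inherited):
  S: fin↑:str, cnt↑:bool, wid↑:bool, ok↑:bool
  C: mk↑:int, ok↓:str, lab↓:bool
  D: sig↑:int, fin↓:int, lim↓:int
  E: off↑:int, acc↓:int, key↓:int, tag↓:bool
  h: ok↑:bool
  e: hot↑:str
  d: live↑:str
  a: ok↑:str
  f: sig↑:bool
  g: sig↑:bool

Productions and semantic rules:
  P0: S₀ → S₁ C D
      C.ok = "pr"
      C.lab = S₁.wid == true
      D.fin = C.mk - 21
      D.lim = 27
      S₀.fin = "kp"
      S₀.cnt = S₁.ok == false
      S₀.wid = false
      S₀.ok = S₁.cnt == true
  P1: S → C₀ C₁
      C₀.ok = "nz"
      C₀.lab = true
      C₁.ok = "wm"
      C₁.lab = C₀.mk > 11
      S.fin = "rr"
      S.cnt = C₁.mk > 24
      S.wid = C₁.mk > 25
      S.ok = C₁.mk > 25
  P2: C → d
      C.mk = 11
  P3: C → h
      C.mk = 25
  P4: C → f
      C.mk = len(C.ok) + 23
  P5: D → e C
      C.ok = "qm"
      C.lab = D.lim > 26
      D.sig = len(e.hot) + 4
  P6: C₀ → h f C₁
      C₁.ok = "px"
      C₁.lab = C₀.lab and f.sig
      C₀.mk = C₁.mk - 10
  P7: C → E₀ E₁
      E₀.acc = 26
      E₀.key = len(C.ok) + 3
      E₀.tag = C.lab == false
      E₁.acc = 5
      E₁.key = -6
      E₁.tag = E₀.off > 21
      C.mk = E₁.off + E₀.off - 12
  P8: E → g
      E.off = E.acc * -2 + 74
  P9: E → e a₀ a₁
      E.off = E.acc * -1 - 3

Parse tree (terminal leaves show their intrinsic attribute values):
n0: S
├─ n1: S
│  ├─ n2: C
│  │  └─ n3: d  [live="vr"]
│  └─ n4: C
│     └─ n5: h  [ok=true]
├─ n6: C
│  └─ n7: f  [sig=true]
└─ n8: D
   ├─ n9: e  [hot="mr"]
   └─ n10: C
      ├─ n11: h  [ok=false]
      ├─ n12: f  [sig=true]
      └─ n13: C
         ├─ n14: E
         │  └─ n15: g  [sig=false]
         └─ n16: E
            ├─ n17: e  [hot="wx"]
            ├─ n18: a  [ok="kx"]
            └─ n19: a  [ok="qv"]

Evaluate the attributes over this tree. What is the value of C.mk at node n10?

1. n2.ok = "nz"  ["nz"]
2. n2.lab = true  [true]
3. n3.live = "vr"  [terminal]
4. n2.mk = 11  [11]
5. n4.ok = "wm"  ["wm"]
6. n4.lab = false  [C₀.mk > 11]
7. n5.ok = true  [terminal]
8. n4.mk = 25  [25]
9. n1.fin = "rr"  ["rr"]
10. n1.cnt = true  [C₁.mk > 24]
11. n1.wid = false  [C₁.mk > 25]
12. n1.ok = false  [C₁.mk > 25]
13. n6.ok = "pr"  ["pr"]
14. n6.lab = false  [S₁.wid == true]
15. n7.sig = true  [terminal]
16. n6.mk = 25  [len(C.ok) + 23]
17. n8.fin = 4  [C.mk - 21]
18. n8.lim = 27  [27]
19. n9.hot = "mr"  [terminal]
20. n10.ok = "qm"  ["qm"]
21. n10.lab = true  [D.lim > 26]
22. n11.ok = false  [terminal]
23. n12.sig = true  [terminal]
24. n13.ok = "px"  ["px"]
25. n13.lab = true  [C₀.lab and f.sig]
26. n14.acc = 26  [26]
27. n14.key = 5  [len(C.ok) + 3]
28. n14.tag = false  [C.lab == false]
29. n15.sig = false  [terminal]
30. n14.off = 22  [E.acc * -2 + 74]
31. n16.acc = 5  [5]
32. n16.key = -6  [-6]
33. n16.tag = true  [E₀.off > 21]
34. n17.hot = "wx"  [terminal]
35. n18.ok = "kx"  [terminal]
36. n19.ok = "qv"  [terminal]
37. n16.off = -8  [E.acc * -1 - 3]
38. n13.mk = 2  [E₁.off + E₀.off - 12]
39. n10.mk = -8  [C₁.mk - 10]
40. n8.sig = 6  [len(e.hot) + 4]
41. n0.fin = "kp"  ["kp"]
42. n0.cnt = true  [S₁.ok == false]
43. n0.wid = false  [false]
44. n0.ok = true  [S₁.cnt == true]

-8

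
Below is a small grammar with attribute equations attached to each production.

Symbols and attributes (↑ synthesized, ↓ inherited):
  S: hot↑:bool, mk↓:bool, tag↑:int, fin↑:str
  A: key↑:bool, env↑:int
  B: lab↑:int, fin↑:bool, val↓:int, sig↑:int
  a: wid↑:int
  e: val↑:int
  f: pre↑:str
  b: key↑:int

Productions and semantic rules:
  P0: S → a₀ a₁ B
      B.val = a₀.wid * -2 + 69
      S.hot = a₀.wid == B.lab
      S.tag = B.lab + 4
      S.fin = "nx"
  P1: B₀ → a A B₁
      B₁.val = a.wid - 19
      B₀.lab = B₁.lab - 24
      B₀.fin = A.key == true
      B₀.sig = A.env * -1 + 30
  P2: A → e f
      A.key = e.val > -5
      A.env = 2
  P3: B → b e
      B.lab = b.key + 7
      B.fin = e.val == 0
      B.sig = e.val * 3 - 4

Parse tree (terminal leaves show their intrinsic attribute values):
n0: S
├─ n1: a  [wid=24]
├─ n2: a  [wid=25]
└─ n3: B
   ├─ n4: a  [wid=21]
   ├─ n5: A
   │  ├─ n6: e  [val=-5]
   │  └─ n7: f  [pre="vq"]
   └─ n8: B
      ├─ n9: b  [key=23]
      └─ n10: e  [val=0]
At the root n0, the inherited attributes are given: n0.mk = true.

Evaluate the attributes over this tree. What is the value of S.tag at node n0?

10

1. n0.mk = true  [given at root]
2. n1.wid = 24  [terminal]
3. n2.wid = 25  [terminal]
4. n3.val = 21  [a₀.wid * -2 + 69]
5. n4.wid = 21  [terminal]
6. n6.val = -5  [terminal]
7. n7.pre = "vq"  [terminal]
8. n5.key = false  [e.val > -5]
9. n5.env = 2  [2]
10. n8.val = 2  [a.wid - 19]
11. n9.key = 23  [terminal]
12. n10.val = 0  [terminal]
13. n8.lab = 30  [b.key + 7]
14. n8.fin = true  [e.val == 0]
15. n8.sig = -4  [e.val * 3 - 4]
16. n3.lab = 6  [B₁.lab - 24]
17. n3.fin = false  [A.key == true]
18. n3.sig = 28  [A.env * -1 + 30]
19. n0.hot = false  [a₀.wid == B.lab]
20. n0.tag = 10  [B.lab + 4]
21. n0.fin = "nx"  ["nx"]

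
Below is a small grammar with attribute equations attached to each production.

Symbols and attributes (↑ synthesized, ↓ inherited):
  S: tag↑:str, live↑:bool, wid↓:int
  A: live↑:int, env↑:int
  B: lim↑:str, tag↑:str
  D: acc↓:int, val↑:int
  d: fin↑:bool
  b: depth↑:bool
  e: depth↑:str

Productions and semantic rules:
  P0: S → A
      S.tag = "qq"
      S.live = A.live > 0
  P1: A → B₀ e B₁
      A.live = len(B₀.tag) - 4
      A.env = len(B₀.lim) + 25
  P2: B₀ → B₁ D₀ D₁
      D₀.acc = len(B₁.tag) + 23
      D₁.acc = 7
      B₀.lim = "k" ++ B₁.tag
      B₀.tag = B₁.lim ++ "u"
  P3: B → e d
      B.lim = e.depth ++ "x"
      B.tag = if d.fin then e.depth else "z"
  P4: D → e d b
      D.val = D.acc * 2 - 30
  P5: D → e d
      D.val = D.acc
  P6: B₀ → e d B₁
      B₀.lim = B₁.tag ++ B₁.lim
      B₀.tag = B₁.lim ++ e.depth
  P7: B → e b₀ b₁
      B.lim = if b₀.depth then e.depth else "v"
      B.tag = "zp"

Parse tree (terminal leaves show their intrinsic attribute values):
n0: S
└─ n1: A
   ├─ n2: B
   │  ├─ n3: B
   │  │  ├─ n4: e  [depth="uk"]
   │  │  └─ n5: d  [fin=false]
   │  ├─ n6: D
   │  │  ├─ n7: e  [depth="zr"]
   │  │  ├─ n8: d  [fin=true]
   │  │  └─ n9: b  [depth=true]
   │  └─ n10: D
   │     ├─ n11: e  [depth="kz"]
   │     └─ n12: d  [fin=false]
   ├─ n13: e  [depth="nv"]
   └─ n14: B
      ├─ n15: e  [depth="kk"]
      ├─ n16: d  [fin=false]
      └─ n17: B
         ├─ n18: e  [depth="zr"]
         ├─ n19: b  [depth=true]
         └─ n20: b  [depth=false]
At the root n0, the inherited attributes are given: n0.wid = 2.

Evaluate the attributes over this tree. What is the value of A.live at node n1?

1. n0.wid = 2  [given at root]
2. n4.depth = "uk"  [terminal]
3. n5.fin = false  [terminal]
4. n3.lim = "ukx"  [e.depth ++ "x"]
5. n3.tag = "z"  [if d.fin then e.depth else "z"]
6. n6.acc = 24  [len(B₁.tag) + 23]
7. n7.depth = "zr"  [terminal]
8. n8.fin = true  [terminal]
9. n9.depth = true  [terminal]
10. n6.val = 18  [D.acc * 2 - 30]
11. n10.acc = 7  [7]
12. n11.depth = "kz"  [terminal]
13. n12.fin = false  [terminal]
14. n10.val = 7  [D.acc]
15. n2.lim = "kz"  ["k" ++ B₁.tag]
16. n2.tag = "ukxu"  [B₁.lim ++ "u"]
17. n13.depth = "nv"  [terminal]
18. n15.depth = "kk"  [terminal]
19. n16.fin = false  [terminal]
20. n18.depth = "zr"  [terminal]
21. n19.depth = true  [terminal]
22. n20.depth = false  [terminal]
23. n17.lim = "zr"  [if b₀.depth then e.depth else "v"]
24. n17.tag = "zp"  ["zp"]
25. n14.lim = "zpzr"  [B₁.tag ++ B₁.lim]
26. n14.tag = "zrkk"  [B₁.lim ++ e.depth]
27. n1.live = 0  [len(B₀.tag) - 4]
28. n1.env = 27  [len(B₀.lim) + 25]
29. n0.tag = "qq"  ["qq"]
30. n0.live = false  [A.live > 0]

0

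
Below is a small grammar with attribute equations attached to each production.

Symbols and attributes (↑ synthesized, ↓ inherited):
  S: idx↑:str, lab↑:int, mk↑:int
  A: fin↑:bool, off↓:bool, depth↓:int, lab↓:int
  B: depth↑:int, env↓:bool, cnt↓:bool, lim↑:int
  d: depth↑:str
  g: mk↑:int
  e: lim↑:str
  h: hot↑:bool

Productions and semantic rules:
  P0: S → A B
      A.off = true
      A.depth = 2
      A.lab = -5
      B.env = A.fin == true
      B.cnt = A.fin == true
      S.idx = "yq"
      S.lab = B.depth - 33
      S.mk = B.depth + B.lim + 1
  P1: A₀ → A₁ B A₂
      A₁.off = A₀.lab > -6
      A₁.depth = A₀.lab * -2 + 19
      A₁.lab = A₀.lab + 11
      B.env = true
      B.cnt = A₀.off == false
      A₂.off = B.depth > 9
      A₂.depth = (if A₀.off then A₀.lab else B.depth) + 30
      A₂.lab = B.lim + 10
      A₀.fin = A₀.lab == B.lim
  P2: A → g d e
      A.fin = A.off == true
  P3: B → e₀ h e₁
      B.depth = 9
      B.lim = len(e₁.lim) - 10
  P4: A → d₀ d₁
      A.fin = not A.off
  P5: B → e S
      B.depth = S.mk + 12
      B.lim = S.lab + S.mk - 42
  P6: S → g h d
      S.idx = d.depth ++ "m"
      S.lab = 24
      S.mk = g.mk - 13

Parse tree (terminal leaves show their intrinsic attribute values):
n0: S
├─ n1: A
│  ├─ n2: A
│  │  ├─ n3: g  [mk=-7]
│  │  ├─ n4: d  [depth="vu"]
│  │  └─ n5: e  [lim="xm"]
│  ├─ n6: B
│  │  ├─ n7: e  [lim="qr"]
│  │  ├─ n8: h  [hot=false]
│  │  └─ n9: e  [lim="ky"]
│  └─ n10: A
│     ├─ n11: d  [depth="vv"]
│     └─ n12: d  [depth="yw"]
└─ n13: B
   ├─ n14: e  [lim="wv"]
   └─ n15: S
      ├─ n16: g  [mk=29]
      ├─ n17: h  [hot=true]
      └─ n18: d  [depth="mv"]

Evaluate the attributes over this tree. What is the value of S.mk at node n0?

27

1. n1.off = true  [true]
2. n1.depth = 2  [2]
3. n1.lab = -5  [-5]
4. n2.off = true  [A₀.lab > -6]
5. n2.depth = 29  [A₀.lab * -2 + 19]
6. n2.lab = 6  [A₀.lab + 11]
7. n3.mk = -7  [terminal]
8. n4.depth = "vu"  [terminal]
9. n5.lim = "xm"  [terminal]
10. n2.fin = true  [A.off == true]
11. n6.env = true  [true]
12. n6.cnt = false  [A₀.off == false]
13. n7.lim = "qr"  [terminal]
14. n8.hot = false  [terminal]
15. n9.lim = "ky"  [terminal]
16. n6.depth = 9  [9]
17. n6.lim = -8  [len(e₁.lim) - 10]
18. n10.off = false  [B.depth > 9]
19. n10.depth = 25  [(if A₀.off then A₀.lab else B.depth) + 30]
20. n10.lab = 2  [B.lim + 10]
21. n11.depth = "vv"  [terminal]
22. n12.depth = "yw"  [terminal]
23. n10.fin = true  [not A.off]
24. n1.fin = false  [A₀.lab == B.lim]
25. n13.env = false  [A.fin == true]
26. n13.cnt = false  [A.fin == true]
27. n14.lim = "wv"  [terminal]
28. n16.mk = 29  [terminal]
29. n17.hot = true  [terminal]
30. n18.depth = "mv"  [terminal]
31. n15.idx = "mvm"  [d.depth ++ "m"]
32. n15.lab = 24  [24]
33. n15.mk = 16  [g.mk - 13]
34. n13.depth = 28  [S.mk + 12]
35. n13.lim = -2  [S.lab + S.mk - 42]
36. n0.idx = "yq"  ["yq"]
37. n0.lab = -5  [B.depth - 33]
38. n0.mk = 27  [B.depth + B.lim + 1]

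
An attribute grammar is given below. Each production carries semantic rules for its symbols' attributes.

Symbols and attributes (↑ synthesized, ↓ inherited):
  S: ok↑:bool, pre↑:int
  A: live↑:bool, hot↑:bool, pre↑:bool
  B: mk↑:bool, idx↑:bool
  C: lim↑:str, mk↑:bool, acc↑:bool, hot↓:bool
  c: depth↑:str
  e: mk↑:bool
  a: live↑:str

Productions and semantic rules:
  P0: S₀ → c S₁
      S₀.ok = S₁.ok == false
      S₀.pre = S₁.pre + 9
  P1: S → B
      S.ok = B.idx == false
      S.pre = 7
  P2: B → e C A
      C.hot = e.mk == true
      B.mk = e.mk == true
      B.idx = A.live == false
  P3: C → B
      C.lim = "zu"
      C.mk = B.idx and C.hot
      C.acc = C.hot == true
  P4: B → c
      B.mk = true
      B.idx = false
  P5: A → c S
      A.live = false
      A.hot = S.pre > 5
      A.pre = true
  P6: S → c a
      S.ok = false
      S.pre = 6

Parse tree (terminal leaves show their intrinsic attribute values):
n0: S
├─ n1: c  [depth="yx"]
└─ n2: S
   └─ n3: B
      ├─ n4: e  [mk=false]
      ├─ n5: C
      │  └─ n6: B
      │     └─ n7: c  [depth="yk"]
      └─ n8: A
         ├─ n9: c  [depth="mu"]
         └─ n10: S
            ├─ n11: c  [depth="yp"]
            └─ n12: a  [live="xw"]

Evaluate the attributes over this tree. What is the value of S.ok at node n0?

true

1. n1.depth = "yx"  [terminal]
2. n4.mk = false  [terminal]
3. n5.hot = false  [e.mk == true]
4. n7.depth = "yk"  [terminal]
5. n6.mk = true  [true]
6. n6.idx = false  [false]
7. n5.lim = "zu"  ["zu"]
8. n5.mk = false  [B.idx and C.hot]
9. n5.acc = false  [C.hot == true]
10. n9.depth = "mu"  [terminal]
11. n11.depth = "yp"  [terminal]
12. n12.live = "xw"  [terminal]
13. n10.ok = false  [false]
14. n10.pre = 6  [6]
15. n8.live = false  [false]
16. n8.hot = true  [S.pre > 5]
17. n8.pre = true  [true]
18. n3.mk = false  [e.mk == true]
19. n3.idx = true  [A.live == false]
20. n2.ok = false  [B.idx == false]
21. n2.pre = 7  [7]
22. n0.ok = true  [S₁.ok == false]
23. n0.pre = 16  [S₁.pre + 9]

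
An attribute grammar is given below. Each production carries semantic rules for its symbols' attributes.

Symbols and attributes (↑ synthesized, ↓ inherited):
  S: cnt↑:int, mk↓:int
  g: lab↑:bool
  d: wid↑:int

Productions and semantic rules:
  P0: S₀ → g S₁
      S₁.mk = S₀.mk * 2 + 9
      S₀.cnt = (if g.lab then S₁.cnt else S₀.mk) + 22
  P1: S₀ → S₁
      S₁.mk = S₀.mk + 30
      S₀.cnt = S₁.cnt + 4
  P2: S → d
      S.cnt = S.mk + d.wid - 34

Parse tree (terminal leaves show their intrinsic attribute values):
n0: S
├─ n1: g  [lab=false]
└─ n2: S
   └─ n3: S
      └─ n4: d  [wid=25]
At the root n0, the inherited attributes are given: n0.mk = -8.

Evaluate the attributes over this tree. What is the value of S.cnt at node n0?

1. n0.mk = -8  [given at root]
2. n1.lab = false  [terminal]
3. n2.mk = -7  [S₀.mk * 2 + 9]
4. n3.mk = 23  [S₀.mk + 30]
5. n4.wid = 25  [terminal]
6. n3.cnt = 14  [S.mk + d.wid - 34]
7. n2.cnt = 18  [S₁.cnt + 4]
8. n0.cnt = 14  [(if g.lab then S₁.cnt else S₀.mk) + 22]

14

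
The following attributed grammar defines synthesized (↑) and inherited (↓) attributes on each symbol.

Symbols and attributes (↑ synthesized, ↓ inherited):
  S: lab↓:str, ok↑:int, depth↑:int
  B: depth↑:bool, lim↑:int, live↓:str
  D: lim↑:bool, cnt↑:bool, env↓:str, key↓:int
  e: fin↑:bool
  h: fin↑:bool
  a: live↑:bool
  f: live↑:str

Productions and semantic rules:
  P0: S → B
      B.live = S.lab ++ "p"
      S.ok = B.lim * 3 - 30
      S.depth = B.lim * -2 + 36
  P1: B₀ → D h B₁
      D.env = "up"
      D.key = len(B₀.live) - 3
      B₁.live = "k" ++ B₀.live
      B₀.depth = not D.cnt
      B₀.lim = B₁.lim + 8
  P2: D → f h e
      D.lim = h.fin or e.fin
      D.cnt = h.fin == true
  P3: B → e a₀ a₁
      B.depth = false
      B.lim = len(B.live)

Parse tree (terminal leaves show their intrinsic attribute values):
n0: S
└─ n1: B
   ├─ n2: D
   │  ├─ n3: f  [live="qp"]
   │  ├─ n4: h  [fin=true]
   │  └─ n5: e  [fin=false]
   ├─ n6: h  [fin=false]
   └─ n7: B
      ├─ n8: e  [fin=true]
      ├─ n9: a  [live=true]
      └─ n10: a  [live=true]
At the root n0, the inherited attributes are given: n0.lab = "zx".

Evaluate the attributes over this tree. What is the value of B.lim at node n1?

12

1. n0.lab = "zx"  [given at root]
2. n1.live = "zxp"  [S.lab ++ "p"]
3. n2.env = "up"  ["up"]
4. n2.key = 0  [len(B₀.live) - 3]
5. n3.live = "qp"  [terminal]
6. n4.fin = true  [terminal]
7. n5.fin = false  [terminal]
8. n2.lim = true  [h.fin or e.fin]
9. n2.cnt = true  [h.fin == true]
10. n6.fin = false  [terminal]
11. n7.live = "kzxp"  ["k" ++ B₀.live]
12. n8.fin = true  [terminal]
13. n9.live = true  [terminal]
14. n10.live = true  [terminal]
15. n7.depth = false  [false]
16. n7.lim = 4  [len(B.live)]
17. n1.depth = false  [not D.cnt]
18. n1.lim = 12  [B₁.lim + 8]
19. n0.ok = 6  [B.lim * 3 - 30]
20. n0.depth = 12  [B.lim * -2 + 36]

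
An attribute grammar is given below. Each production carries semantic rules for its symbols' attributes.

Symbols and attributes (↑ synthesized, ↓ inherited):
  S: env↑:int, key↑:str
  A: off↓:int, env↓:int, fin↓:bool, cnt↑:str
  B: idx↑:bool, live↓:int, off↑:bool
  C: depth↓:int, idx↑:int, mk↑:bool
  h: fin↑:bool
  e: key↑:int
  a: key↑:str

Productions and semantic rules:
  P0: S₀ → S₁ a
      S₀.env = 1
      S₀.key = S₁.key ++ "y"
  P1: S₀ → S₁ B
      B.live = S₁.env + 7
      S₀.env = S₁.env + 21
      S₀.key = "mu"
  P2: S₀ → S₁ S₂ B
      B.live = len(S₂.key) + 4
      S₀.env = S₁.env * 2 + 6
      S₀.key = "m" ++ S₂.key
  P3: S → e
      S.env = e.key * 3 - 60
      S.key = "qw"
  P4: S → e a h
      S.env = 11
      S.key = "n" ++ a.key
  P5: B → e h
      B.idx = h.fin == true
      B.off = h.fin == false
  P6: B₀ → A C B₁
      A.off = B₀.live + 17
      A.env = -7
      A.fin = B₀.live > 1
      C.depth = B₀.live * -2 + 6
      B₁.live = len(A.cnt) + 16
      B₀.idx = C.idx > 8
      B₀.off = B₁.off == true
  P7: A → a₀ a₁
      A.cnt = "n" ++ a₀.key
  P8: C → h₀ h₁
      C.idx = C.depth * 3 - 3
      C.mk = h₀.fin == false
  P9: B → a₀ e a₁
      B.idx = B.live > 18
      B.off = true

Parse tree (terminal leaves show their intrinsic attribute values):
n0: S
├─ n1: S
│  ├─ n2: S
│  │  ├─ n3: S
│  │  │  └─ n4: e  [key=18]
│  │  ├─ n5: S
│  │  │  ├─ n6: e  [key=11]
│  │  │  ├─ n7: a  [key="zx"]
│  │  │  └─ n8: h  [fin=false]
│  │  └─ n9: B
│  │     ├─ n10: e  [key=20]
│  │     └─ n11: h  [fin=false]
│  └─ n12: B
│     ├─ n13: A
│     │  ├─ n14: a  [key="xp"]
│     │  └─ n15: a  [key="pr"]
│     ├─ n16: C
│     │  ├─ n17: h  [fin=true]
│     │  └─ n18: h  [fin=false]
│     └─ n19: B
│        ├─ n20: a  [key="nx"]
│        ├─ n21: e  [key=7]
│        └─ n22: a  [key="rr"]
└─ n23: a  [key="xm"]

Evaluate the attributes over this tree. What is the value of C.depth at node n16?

4

1. n4.key = 18  [terminal]
2. n3.env = -6  [e.key * 3 - 60]
3. n3.key = "qw"  ["qw"]
4. n6.key = 11  [terminal]
5. n7.key = "zx"  [terminal]
6. n8.fin = false  [terminal]
7. n5.env = 11  [11]
8. n5.key = "nzx"  ["n" ++ a.key]
9. n9.live = 7  [len(S₂.key) + 4]
10. n10.key = 20  [terminal]
11. n11.fin = false  [terminal]
12. n9.idx = false  [h.fin == true]
13. n9.off = true  [h.fin == false]
14. n2.env = -6  [S₁.env * 2 + 6]
15. n2.key = "mnzx"  ["m" ++ S₂.key]
16. n12.live = 1  [S₁.env + 7]
17. n13.off = 18  [B₀.live + 17]
18. n13.env = -7  [-7]
19. n13.fin = false  [B₀.live > 1]
20. n14.key = "xp"  [terminal]
21. n15.key = "pr"  [terminal]
22. n13.cnt = "nxp"  ["n" ++ a₀.key]
23. n16.depth = 4  [B₀.live * -2 + 6]
24. n17.fin = true  [terminal]
25. n18.fin = false  [terminal]
26. n16.idx = 9  [C.depth * 3 - 3]
27. n16.mk = false  [h₀.fin == false]
28. n19.live = 19  [len(A.cnt) + 16]
29. n20.key = "nx"  [terminal]
30. n21.key = 7  [terminal]
31. n22.key = "rr"  [terminal]
32. n19.idx = true  [B.live > 18]
33. n19.off = true  [true]
34. n12.idx = true  [C.idx > 8]
35. n12.off = true  [B₁.off == true]
36. n1.env = 15  [S₁.env + 21]
37. n1.key = "mu"  ["mu"]
38. n23.key = "xm"  [terminal]
39. n0.env = 1  [1]
40. n0.key = "muy"  [S₁.key ++ "y"]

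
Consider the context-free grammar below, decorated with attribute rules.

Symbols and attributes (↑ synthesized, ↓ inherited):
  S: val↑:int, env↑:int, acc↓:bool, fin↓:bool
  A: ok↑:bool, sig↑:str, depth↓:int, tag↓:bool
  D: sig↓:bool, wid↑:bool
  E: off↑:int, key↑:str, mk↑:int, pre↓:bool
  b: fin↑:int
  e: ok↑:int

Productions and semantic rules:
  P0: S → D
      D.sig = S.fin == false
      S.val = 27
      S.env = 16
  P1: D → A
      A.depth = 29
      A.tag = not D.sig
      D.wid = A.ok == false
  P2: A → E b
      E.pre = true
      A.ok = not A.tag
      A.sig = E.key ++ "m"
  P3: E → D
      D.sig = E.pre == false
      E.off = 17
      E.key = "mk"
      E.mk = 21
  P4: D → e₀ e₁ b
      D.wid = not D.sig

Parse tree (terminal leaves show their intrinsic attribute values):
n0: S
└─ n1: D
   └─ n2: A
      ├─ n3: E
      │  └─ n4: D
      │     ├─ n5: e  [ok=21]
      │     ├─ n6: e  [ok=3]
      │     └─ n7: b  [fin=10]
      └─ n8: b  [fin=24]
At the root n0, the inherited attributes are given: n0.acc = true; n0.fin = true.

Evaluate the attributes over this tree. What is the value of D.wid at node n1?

true

1. n0.acc = true  [given at root]
2. n0.fin = true  [given at root]
3. n1.sig = false  [S.fin == false]
4. n2.depth = 29  [29]
5. n2.tag = true  [not D.sig]
6. n3.pre = true  [true]
7. n4.sig = false  [E.pre == false]
8. n5.ok = 21  [terminal]
9. n6.ok = 3  [terminal]
10. n7.fin = 10  [terminal]
11. n4.wid = true  [not D.sig]
12. n3.off = 17  [17]
13. n3.key = "mk"  ["mk"]
14. n3.mk = 21  [21]
15. n8.fin = 24  [terminal]
16. n2.ok = false  [not A.tag]
17. n2.sig = "mkm"  [E.key ++ "m"]
18. n1.wid = true  [A.ok == false]
19. n0.val = 27  [27]
20. n0.env = 16  [16]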